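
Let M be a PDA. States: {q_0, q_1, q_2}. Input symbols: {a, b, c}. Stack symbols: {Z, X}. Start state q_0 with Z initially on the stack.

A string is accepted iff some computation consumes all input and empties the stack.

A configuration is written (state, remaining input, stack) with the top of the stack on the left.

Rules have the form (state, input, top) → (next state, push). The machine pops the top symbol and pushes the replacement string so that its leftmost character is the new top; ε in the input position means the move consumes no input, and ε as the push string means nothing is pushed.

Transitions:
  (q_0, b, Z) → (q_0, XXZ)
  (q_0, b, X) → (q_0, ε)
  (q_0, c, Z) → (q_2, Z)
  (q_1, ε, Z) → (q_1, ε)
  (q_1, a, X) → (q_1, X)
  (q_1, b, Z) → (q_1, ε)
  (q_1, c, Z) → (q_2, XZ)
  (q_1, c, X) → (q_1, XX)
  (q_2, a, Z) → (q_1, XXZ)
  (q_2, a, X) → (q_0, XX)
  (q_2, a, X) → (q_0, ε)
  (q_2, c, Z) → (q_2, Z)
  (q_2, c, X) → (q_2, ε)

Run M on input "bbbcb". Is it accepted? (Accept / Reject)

Reject

No computation consumes all input and empties the stack.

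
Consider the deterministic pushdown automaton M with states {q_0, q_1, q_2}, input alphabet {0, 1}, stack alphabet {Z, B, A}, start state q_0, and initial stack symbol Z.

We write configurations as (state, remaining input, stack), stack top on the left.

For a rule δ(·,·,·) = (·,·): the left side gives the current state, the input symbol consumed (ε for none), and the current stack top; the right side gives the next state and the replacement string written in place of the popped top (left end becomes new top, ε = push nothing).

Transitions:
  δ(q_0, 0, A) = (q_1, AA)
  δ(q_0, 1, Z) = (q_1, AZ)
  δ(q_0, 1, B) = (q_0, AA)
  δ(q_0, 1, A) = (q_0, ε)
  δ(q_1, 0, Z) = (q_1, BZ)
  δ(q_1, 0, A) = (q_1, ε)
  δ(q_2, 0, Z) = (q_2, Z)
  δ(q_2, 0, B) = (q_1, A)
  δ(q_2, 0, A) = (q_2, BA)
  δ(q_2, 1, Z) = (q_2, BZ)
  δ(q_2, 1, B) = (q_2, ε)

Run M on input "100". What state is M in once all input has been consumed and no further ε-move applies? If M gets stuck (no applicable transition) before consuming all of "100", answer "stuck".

(q_0, 100, Z)
  read 1, top Z: go to q_1, push AZ → (q_1, 00, AZ)
  read 0, top A: go to q_1, push ε → (q_1, 0, Z)
  read 0, top Z: go to q_1, push BZ → (q_1, ε, BZ)
All input consumed; M is in state q_1.

q_1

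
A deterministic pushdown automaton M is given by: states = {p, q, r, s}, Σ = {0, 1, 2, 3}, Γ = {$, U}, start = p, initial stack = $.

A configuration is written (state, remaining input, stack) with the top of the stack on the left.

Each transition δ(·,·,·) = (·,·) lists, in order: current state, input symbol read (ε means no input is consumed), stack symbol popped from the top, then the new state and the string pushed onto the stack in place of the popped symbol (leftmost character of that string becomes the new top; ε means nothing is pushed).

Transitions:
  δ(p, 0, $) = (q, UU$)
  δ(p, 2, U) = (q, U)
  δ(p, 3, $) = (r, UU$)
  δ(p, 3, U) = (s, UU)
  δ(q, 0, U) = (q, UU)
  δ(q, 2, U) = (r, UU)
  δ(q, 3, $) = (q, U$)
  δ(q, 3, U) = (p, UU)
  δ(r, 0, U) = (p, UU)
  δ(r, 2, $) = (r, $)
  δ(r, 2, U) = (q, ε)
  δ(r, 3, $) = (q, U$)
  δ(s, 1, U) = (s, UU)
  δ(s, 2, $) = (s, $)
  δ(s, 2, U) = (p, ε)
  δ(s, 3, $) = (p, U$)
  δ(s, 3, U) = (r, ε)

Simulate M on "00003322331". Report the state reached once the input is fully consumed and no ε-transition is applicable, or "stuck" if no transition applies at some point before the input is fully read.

s

(p, 00003322331, $)
  read 0, top $: go to q, push UU$ → (q, 0003322331, UU$)
  read 0, top U: go to q, push UU → (q, 003322331, UUU$)
  read 0, top U: go to q, push UU → (q, 03322331, UUUU$)
  read 0, top U: go to q, push UU → (q, 3322331, UUUUU$)
  read 3, top U: go to p, push UU → (p, 322331, UUUUUU$)
  read 3, top U: go to s, push UU → (s, 22331, UUUUUUU$)
  read 2, top U: go to p, push ε → (p, 2331, UUUUUU$)
  read 2, top U: go to q, push U → (q, 331, UUUUUU$)
  read 3, top U: go to p, push UU → (p, 31, UUUUUUU$)
  read 3, top U: go to s, push UU → (s, 1, UUUUUUUU$)
  read 1, top U: go to s, push UU → (s, ε, UUUUUUUUU$)
All input consumed; M is in state s.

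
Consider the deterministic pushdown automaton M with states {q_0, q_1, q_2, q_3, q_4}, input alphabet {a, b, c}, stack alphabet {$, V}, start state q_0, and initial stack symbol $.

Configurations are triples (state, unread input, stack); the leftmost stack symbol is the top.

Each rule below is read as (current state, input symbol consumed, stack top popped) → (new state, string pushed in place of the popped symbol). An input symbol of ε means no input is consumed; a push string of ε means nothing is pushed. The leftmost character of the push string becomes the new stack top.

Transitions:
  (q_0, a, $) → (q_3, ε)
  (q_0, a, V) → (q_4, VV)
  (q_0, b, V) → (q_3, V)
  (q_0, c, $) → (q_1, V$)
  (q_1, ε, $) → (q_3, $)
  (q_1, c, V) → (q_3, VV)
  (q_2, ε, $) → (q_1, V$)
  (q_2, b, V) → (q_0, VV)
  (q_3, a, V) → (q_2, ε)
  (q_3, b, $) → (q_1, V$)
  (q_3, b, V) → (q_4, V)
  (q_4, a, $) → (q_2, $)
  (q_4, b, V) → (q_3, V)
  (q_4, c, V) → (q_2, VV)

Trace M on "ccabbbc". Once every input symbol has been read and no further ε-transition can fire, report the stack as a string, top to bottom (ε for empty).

VVV$

(q_0, ccabbbc, $)
  read c, top $: go to q_1, push V$ → (q_1, cabbbc, V$)
  read c, top V: go to q_3, push VV → (q_3, abbbc, VV$)
  read a, top V: go to q_2, push ε → (q_2, bbbc, V$)
  read b, top V: go to q_0, push VV → (q_0, bbc, VV$)
  read b, top V: go to q_3, push V → (q_3, bc, VV$)
  read b, top V: go to q_4, push V → (q_4, c, VV$)
  read c, top V: go to q_2, push VV → (q_2, ε, VVV$)
All input consumed in state q_2 with stack VVV$.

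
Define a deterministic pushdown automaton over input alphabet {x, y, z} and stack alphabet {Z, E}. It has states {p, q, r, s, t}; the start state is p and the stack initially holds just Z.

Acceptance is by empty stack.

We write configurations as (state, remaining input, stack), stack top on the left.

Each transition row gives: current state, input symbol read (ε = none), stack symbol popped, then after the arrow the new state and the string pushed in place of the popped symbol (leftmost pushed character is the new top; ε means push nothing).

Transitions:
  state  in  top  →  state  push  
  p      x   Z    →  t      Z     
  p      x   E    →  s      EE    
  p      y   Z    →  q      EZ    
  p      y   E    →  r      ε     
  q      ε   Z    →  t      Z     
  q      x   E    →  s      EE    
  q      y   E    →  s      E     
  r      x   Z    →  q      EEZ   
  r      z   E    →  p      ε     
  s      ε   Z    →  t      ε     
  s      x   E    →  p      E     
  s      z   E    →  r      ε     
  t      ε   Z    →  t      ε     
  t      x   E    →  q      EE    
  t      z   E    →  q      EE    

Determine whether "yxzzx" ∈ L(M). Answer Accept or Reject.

Accept

(p, yxzzx, Z)
  read y, top Z: go to q, push EZ → (q, xzzx, EZ)
  read x, top E: go to s, push EE → (s, zzx, EEZ)
  read z, top E: go to r, push ε → (r, zx, EZ)
  read z, top E: go to p, push ε → (p, x, Z)
  read x, top Z: go to t, push Z → (t, ε, Z)
  ε-move, top Z: go to t, push ε → (t, ε, ε)
All input consumed and the stack is empty.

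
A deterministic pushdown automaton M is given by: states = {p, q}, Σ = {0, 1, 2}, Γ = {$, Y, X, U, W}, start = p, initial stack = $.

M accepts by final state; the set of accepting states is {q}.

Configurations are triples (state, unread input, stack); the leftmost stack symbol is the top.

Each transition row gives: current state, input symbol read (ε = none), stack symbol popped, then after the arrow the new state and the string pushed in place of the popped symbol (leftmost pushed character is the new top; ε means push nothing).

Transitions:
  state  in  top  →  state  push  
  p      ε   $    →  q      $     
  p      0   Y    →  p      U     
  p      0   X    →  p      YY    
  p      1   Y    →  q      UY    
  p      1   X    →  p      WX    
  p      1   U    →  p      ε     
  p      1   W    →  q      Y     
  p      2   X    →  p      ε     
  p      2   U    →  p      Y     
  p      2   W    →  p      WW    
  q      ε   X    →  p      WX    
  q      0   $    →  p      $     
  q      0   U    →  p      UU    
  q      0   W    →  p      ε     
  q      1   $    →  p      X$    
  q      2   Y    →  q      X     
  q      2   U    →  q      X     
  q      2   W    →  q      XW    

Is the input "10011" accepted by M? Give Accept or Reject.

(p, 10011, $)
  ε-move, top $: go to q, push $ → (q, 10011, $)
  read 1, top $: go to p, push X$ → (p, 0011, X$)
  read 0, top X: go to p, push YY → (p, 011, YY$)
  read 0, top Y: go to p, push U → (p, 11, UY$)
  read 1, top U: go to p, push ε → (p, 1, Y$)
  read 1, top Y: go to q, push UY → (q, ε, UY$)
All input consumed; state q ∈ F.

Accept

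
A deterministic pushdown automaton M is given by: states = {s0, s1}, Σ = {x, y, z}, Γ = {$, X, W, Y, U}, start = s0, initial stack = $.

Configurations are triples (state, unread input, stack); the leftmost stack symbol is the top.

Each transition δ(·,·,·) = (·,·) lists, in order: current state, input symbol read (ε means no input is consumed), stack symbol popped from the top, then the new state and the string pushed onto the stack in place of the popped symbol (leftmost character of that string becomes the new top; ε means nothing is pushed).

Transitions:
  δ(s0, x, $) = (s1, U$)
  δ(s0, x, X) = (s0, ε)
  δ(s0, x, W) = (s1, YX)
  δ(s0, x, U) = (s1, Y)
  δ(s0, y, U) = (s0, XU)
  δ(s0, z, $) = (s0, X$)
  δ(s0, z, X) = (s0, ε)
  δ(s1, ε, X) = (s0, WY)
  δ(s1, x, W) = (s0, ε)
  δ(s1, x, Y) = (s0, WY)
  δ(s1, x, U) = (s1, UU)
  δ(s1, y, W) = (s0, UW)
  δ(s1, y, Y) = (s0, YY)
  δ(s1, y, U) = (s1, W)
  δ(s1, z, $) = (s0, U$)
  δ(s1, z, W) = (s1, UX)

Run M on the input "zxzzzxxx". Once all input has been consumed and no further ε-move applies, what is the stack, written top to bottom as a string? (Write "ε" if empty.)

UU$

(s0, zxzzzxxx, $) ⊢ (s0, xzzzxxx, X$) ⊢ (s0, zzzxxx, $) ⊢ (s0, zzxxx, X$) ⊢ (s0, zxxx, $) ⊢ (s0, xxx, X$) ⊢ (s0, xx, $) ⊢ (s1, x, U$) ⊢ (s1, ε, UU$)
All input consumed in state s1 with stack UU$.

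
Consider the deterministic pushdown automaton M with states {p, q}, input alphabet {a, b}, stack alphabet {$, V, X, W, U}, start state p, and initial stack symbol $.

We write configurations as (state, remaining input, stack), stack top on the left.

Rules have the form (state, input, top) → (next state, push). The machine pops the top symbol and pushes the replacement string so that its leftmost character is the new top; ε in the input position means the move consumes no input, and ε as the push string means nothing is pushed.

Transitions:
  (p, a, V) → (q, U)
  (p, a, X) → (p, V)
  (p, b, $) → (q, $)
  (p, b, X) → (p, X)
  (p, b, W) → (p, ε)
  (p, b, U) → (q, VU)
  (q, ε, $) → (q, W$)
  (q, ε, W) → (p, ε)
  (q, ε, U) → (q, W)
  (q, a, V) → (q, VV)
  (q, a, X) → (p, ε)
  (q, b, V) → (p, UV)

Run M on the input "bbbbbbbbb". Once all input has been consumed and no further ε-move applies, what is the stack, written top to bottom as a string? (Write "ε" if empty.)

(p, bbbbbbbbb, $)
  read b, top $: go to q, push $ → (q, bbbbbbbb, $)
  ε-move, top $: go to q, push W$ → (q, bbbbbbbb, W$)
  ε-move, top W: go to p, push ε → (p, bbbbbbbb, $)
  read b, top $: go to q, push $ → (q, bbbbbbb, $)
  ε-move, top $: go to q, push W$ → (q, bbbbbbb, W$)
  ε-move, top W: go to p, push ε → (p, bbbbbbb, $)
  read b, top $: go to q, push $ → (q, bbbbbb, $)
  ε-move, top $: go to q, push W$ → (q, bbbbbb, W$)
  ε-move, top W: go to p, push ε → (p, bbbbbb, $)
  read b, top $: go to q, push $ → (q, bbbbb, $)
  ε-move, top $: go to q, push W$ → (q, bbbbb, W$)
  ε-move, top W: go to p, push ε → (p, bbbbb, $)
  read b, top $: go to q, push $ → (q, bbbb, $)
  ε-move, top $: go to q, push W$ → (q, bbbb, W$)
  ε-move, top W: go to p, push ε → (p, bbbb, $)
  read b, top $: go to q, push $ → (q, bbb, $)
  ε-move, top $: go to q, push W$ → (q, bbb, W$)
  ε-move, top W: go to p, push ε → (p, bbb, $)
  read b, top $: go to q, push $ → (q, bb, $)
  ε-move, top $: go to q, push W$ → (q, bb, W$)
  ε-move, top W: go to p, push ε → (p, bb, $)
  read b, top $: go to q, push $ → (q, b, $)
  ε-move, top $: go to q, push W$ → (q, b, W$)
  ε-move, top W: go to p, push ε → (p, b, $)
  read b, top $: go to q, push $ → (q, ε, $)
  ε-move, top $: go to q, push W$ → (q, ε, W$)
  ε-move, top W: go to p, push ε → (p, ε, $)
All input consumed in state p with stack $.

$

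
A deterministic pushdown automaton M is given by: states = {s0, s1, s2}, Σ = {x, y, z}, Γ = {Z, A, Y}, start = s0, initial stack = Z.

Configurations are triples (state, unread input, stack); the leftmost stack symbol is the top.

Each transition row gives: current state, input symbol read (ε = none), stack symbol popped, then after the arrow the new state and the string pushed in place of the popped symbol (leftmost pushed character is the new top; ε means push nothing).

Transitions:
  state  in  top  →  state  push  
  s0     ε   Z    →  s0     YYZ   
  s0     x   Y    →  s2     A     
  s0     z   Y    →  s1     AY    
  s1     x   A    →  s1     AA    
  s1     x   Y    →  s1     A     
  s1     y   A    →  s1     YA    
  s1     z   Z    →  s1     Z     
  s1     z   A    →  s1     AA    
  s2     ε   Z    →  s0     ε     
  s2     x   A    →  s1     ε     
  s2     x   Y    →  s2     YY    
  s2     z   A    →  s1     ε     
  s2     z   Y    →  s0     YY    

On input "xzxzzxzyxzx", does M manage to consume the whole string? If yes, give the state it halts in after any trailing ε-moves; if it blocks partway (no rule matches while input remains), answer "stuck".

s1

(s0, xzxzzxzyxzx, Z) ⊢ (s0, xzxzzxzyxzx, YYZ) ⊢ (s2, zxzzxzyxzx, AYZ) ⊢ (s1, xzzxzyxzx, YZ) ⊢ (s1, zzxzyxzx, AZ) ⊢ (s1, zxzyxzx, AAZ) ⊢ (s1, xzyxzx, AAAZ) ⊢ (s1, zyxzx, AAAAZ) ⊢ (s1, yxzx, AAAAAZ) ⊢ (s1, xzx, YAAAAAZ) ⊢ (s1, zx, AAAAAAZ) ⊢ (s1, x, AAAAAAAZ) ⊢ (s1, ε, AAAAAAAAZ)
All input consumed; M is in state s1.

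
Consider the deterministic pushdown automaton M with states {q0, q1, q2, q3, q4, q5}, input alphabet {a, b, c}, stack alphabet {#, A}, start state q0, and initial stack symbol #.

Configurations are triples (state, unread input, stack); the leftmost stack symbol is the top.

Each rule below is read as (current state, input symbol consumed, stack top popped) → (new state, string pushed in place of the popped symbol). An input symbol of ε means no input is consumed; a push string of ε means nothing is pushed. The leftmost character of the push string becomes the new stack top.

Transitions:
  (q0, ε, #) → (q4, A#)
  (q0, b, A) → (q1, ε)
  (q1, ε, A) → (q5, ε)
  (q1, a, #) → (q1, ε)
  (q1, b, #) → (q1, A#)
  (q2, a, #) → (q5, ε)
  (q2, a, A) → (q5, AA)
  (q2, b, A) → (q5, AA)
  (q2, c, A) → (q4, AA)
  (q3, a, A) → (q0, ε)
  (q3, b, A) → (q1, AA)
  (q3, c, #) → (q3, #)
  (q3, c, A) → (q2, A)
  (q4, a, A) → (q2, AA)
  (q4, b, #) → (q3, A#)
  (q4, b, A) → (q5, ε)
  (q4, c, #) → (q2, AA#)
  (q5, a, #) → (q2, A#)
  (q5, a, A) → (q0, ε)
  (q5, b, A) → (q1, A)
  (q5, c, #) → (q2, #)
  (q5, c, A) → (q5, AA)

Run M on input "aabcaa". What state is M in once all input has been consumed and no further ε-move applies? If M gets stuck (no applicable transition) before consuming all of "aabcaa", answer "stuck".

stuck

(q0, aabcaa, #) ⊢ (q4, aabcaa, A#) ⊢ (q2, abcaa, AA#) ⊢ (q5, bcaa, AAA#) ⊢ (q1, caa, AAA#) ⊢ (q5, caa, AA#) ⊢ (q5, aa, AAA#) ⊢ (q0, a, AA#)
No transition for (q0, a, top A); M blocks with input a remaining.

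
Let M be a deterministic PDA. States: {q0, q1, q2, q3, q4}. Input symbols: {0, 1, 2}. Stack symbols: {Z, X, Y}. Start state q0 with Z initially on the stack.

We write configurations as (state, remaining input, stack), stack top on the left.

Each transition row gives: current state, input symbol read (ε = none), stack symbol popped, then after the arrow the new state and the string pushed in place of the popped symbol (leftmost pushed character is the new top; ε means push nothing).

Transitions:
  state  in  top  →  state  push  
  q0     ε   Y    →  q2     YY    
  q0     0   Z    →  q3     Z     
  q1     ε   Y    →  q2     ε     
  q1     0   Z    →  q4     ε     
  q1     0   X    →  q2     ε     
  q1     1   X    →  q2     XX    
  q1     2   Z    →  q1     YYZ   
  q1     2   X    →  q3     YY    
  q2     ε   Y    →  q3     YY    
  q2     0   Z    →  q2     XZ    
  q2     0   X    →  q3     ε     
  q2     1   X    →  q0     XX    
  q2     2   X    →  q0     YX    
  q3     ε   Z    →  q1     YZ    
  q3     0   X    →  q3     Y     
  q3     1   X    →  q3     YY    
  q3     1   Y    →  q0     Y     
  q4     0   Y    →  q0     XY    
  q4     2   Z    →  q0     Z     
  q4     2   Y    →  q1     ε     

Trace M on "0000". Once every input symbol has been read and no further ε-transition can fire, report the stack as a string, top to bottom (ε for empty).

(q0, 0000, Z) ⊢ (q3, 000, Z) ⊢ (q1, 000, YZ) ⊢ (q2, 000, Z) ⊢ (q2, 00, XZ) ⊢ (q3, 0, Z) ⊢ (q1, 0, YZ) ⊢ (q2, 0, Z) ⊢ (q2, ε, XZ)
All input consumed in state q2 with stack XZ.

XZ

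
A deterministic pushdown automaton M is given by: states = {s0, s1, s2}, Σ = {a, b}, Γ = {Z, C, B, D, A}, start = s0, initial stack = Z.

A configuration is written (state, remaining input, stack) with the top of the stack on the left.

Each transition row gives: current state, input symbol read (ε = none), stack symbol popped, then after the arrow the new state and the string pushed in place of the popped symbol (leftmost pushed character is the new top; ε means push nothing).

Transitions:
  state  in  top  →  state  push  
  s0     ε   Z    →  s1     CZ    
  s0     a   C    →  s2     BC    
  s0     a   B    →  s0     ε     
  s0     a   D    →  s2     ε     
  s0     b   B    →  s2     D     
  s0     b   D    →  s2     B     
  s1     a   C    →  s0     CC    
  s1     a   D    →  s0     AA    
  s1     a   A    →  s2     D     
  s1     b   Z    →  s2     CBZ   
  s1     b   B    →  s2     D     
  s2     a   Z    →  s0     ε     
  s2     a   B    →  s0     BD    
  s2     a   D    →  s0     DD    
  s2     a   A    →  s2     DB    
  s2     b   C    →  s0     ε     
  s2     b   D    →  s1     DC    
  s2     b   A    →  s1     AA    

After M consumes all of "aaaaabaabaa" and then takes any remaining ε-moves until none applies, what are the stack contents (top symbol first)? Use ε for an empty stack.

DDCZ

(s0, aaaaabaabaa, Z)
  ε-move, top Z: go to s1, push CZ → (s1, aaaaabaabaa, CZ)
  read a, top C: go to s0, push CC → (s0, aaaabaabaa, CCZ)
  read a, top C: go to s2, push BC → (s2, aaabaabaa, BCCZ)
  read a, top B: go to s0, push BD → (s0, aabaabaa, BDCCZ)
  read a, top B: go to s0, push ε → (s0, abaabaa, DCCZ)
  read a, top D: go to s2, push ε → (s2, baabaa, CCZ)
  read b, top C: go to s0, push ε → (s0, aabaa, CZ)
  read a, top C: go to s2, push BC → (s2, abaa, BCZ)
  read a, top B: go to s0, push BD → (s0, baa, BDCZ)
  read b, top B: go to s2, push D → (s2, aa, DDCZ)
  read a, top D: go to s0, push DD → (s0, a, DDDCZ)
  read a, top D: go to s2, push ε → (s2, ε, DDCZ)
All input consumed in state s2 with stack DDCZ.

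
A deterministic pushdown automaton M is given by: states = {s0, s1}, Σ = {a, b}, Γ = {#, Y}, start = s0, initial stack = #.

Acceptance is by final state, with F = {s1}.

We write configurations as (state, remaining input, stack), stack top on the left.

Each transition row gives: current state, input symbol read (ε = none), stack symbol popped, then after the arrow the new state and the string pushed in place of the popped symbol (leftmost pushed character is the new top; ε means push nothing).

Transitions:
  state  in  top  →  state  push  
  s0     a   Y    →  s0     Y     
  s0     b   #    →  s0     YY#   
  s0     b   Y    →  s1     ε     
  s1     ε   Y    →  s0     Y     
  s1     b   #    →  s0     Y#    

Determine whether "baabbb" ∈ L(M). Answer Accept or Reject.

Reject

(s0, baabbb, #) ⊢ (s0, aabbb, YY#) ⊢ (s0, abbb, YY#) ⊢ (s0, bbb, YY#) ⊢ (s1, bb, Y#) ⊢ (s0, bb, Y#) ⊢ (s1, b, #) ⊢ (s0, ε, Y#)
All input consumed; state s0 ∉ F and no further ε-move applies.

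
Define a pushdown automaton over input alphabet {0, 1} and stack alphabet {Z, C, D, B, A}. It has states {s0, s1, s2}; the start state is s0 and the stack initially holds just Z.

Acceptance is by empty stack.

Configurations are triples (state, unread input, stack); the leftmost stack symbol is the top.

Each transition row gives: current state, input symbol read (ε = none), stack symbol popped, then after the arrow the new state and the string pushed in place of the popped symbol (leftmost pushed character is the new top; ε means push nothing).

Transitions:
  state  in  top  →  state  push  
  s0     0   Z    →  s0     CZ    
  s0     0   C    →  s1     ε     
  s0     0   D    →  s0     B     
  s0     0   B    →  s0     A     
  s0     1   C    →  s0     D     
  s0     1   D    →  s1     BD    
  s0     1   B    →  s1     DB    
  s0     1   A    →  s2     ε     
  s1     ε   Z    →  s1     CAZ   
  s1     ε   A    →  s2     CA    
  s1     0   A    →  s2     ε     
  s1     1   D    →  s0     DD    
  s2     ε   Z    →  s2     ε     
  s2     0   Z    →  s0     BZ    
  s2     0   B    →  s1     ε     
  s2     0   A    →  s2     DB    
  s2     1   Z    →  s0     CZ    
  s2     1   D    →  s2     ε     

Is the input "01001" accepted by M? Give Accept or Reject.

One accepting computation: (s0, 01001, Z) ⊢ (s0, 1001, CZ) ⊢ (s0, 001, DZ) ⊢ (s0, 01, BZ) ⊢ (s0, 1, AZ) ⊢ (s2, ε, Z) ⊢ (s2, ε, ε)
All input consumed and the stack is empty.

Accept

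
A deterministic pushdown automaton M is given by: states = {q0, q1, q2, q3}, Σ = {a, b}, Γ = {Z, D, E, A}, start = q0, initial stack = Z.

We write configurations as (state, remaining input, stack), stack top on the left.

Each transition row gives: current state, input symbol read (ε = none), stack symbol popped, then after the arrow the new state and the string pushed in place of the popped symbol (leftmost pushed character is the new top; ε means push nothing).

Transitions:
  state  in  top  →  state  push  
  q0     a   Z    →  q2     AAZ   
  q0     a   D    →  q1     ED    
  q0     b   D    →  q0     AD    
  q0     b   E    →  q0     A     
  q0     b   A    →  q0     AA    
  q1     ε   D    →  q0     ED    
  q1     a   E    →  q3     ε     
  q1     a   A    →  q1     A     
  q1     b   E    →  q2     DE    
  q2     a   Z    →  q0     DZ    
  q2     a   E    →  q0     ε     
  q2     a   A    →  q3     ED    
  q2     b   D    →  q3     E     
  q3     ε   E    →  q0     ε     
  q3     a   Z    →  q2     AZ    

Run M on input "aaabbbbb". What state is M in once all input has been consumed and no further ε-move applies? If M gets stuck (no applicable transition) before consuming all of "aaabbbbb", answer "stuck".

q0

(q0, aaabbbbb, Z)
  read a, top Z: go to q2, push AAZ → (q2, aabbbbb, AAZ)
  read a, top A: go to q3, push ED → (q3, abbbbb, EDAZ)
  ε-move, top E: go to q0, push ε → (q0, abbbbb, DAZ)
  read a, top D: go to q1, push ED → (q1, bbbbb, EDAZ)
  read b, top E: go to q2, push DE → (q2, bbbb, DEDAZ)
  read b, top D: go to q3, push E → (q3, bbb, EEDAZ)
  ε-move, top E: go to q0, push ε → (q0, bbb, EDAZ)
  read b, top E: go to q0, push A → (q0, bb, ADAZ)
  read b, top A: go to q0, push AA → (q0, b, AADAZ)
  read b, top A: go to q0, push AA → (q0, ε, AAADAZ)
All input consumed; M is in state q0.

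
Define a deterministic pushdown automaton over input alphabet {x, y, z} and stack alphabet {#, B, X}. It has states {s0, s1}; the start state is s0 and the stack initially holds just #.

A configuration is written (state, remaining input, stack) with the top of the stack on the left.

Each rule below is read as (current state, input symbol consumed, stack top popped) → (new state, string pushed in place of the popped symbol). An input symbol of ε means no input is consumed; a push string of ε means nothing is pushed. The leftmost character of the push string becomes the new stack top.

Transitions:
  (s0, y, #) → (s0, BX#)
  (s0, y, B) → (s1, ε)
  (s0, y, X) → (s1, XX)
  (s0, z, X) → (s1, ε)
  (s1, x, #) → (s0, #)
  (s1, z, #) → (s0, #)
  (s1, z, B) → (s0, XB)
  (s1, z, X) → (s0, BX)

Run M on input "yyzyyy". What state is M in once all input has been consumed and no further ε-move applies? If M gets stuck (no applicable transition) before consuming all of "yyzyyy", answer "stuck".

(s0, yyzyyy, #)
  read y, top #: go to s0, push BX# → (s0, yzyyy, BX#)
  read y, top B: go to s1, push ε → (s1, zyyy, X#)
  read z, top X: go to s0, push BX → (s0, yyy, BX#)
  read y, top B: go to s1, push ε → (s1, yy, X#)
No transition for (s1, y, top X); M blocks with input yy remaining.

stuck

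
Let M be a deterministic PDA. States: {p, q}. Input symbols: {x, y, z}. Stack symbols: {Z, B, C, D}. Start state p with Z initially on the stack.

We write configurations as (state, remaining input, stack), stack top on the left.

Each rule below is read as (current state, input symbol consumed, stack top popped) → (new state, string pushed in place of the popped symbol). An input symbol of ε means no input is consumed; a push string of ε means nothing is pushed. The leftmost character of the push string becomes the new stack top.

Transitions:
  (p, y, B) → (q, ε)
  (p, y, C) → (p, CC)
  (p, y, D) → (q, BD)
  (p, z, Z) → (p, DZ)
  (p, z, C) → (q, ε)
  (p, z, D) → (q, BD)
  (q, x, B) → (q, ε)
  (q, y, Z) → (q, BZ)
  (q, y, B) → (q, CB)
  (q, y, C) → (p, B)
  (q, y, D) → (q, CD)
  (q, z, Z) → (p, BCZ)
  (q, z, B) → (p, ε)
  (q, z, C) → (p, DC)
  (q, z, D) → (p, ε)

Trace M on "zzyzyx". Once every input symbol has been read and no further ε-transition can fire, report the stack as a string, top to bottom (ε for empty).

DCBDZ

(p, zzyzyx, Z) ⊢ (p, zyzyx, DZ) ⊢ (q, yzyx, BDZ) ⊢ (q, zyx, CBDZ) ⊢ (p, yx, DCBDZ) ⊢ (q, x, BDCBDZ) ⊢ (q, ε, DCBDZ)
All input consumed in state q with stack DCBDZ.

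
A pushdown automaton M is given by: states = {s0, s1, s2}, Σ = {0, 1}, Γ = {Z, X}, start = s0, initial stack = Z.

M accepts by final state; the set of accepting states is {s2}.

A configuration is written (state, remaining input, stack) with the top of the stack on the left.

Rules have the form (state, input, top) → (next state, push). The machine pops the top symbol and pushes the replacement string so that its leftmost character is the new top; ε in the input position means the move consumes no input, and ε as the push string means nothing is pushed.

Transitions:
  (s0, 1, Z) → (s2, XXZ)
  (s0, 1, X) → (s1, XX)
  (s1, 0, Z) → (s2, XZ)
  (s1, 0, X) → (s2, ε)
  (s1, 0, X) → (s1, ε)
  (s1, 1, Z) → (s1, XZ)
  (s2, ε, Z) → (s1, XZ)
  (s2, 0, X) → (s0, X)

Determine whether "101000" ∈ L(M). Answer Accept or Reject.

One accepting computation: (s0, 101000, Z) ⊢ (s2, 01000, XXZ) ⊢ (s0, 1000, XXZ) ⊢ (s1, 000, XXXZ) ⊢ (s1, 00, XXZ) ⊢ (s1, 0, XZ) ⊢ (s2, ε, Z)
All input consumed and state s2 ∈ F.

Accept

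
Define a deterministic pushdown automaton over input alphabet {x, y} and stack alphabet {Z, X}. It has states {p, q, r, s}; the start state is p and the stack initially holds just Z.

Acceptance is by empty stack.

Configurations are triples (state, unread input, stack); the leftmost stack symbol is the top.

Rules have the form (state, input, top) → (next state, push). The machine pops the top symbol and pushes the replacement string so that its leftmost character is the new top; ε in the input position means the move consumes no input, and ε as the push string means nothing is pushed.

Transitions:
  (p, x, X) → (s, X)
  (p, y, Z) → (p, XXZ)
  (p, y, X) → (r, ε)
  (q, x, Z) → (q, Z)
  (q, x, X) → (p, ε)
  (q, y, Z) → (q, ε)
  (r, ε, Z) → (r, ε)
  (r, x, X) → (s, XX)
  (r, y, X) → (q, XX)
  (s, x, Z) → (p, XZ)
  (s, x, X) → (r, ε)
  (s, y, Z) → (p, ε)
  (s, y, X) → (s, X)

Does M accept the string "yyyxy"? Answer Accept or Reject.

(p, yyyxy, Z)
  read y, top Z: go to p, push XXZ → (p, yyxy, XXZ)
  read y, top X: go to r, push ε → (r, yxy, XZ)
  read y, top X: go to q, push XX → (q, xy, XXZ)
  read x, top X: go to p, push ε → (p, y, XZ)
  read y, top X: go to r, push ε → (r, ε, Z)
  ε-move, top Z: go to r, push ε → (r, ε, ε)
All input consumed and the stack is empty.

Accept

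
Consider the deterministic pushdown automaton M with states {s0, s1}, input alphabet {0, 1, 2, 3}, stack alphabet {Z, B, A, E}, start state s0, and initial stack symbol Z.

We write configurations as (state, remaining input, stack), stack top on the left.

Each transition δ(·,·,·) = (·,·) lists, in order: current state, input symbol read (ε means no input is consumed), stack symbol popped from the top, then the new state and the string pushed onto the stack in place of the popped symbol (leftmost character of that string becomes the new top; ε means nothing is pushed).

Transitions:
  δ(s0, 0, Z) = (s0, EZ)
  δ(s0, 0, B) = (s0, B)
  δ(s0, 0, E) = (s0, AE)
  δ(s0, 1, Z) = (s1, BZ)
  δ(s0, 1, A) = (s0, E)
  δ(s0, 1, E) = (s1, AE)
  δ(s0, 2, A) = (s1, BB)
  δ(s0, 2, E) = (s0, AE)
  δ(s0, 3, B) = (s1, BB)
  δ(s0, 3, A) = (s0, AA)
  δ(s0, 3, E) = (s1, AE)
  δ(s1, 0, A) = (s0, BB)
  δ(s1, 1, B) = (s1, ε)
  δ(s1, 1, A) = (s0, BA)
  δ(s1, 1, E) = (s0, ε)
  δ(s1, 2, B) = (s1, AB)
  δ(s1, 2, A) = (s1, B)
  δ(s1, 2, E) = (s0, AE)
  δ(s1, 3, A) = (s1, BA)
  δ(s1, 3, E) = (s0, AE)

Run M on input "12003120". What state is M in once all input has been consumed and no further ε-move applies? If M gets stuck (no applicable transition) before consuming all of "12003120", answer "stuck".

(s0, 12003120, Z)
  read 1, top Z: go to s1, push BZ → (s1, 2003120, BZ)
  read 2, top B: go to s1, push AB → (s1, 003120, ABZ)
  read 0, top A: go to s0, push BB → (s0, 03120, BBBZ)
  read 0, top B: go to s0, push B → (s0, 3120, BBBZ)
  read 3, top B: go to s1, push BB → (s1, 120, BBBBZ)
  read 1, top B: go to s1, push ε → (s1, 20, BBBZ)
  read 2, top B: go to s1, push AB → (s1, 0, ABBBZ)
  read 0, top A: go to s0, push BB → (s0, ε, BBBBBZ)
All input consumed; M is in state s0.

s0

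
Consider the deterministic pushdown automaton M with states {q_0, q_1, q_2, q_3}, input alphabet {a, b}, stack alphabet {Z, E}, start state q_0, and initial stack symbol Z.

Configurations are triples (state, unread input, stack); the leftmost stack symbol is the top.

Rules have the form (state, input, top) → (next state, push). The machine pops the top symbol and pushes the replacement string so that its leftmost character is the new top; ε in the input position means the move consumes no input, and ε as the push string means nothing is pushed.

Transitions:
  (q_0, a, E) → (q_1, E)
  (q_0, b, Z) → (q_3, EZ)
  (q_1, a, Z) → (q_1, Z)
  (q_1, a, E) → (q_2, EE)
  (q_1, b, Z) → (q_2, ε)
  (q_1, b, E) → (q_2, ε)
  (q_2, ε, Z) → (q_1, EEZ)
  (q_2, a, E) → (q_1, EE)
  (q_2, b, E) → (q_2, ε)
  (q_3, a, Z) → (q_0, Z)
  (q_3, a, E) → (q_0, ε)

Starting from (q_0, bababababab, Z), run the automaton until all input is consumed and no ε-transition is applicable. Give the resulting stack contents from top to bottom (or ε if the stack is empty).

(q_0, bababababab, Z) ⊢ (q_3, ababababab, EZ) ⊢ (q_0, babababab, Z) ⊢ (q_3, abababab, EZ) ⊢ (q_0, bababab, Z) ⊢ (q_3, ababab, EZ) ⊢ (q_0, babab, Z) ⊢ (q_3, abab, EZ) ⊢ (q_0, bab, Z) ⊢ (q_3, ab, EZ) ⊢ (q_0, b, Z) ⊢ (q_3, ε, EZ)
All input consumed in state q_3 with stack EZ.

EZ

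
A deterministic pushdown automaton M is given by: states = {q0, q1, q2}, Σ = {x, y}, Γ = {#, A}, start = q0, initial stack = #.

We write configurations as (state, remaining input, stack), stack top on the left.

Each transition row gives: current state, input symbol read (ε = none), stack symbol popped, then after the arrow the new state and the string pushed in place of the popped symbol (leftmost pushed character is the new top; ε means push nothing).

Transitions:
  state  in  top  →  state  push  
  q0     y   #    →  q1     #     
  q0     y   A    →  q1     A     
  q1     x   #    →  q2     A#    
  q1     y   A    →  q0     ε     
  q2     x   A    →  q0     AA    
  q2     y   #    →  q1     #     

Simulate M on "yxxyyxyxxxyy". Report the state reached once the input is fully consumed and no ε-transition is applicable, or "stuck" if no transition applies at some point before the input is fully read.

stuck

(q0, yxxyyxyxxxyy, #)
  read y, top #: go to q1, push # → (q1, xxyyxyxxxyy, #)
  read x, top #: go to q2, push A# → (q2, xyyxyxxxyy, A#)
  read x, top A: go to q0, push AA → (q0, yyxyxxxyy, AA#)
  read y, top A: go to q1, push A → (q1, yxyxxxyy, AA#)
  read y, top A: go to q0, push ε → (q0, xyxxxyy, A#)
No transition for (q0, x, top A); M blocks with input xyxxxyy remaining.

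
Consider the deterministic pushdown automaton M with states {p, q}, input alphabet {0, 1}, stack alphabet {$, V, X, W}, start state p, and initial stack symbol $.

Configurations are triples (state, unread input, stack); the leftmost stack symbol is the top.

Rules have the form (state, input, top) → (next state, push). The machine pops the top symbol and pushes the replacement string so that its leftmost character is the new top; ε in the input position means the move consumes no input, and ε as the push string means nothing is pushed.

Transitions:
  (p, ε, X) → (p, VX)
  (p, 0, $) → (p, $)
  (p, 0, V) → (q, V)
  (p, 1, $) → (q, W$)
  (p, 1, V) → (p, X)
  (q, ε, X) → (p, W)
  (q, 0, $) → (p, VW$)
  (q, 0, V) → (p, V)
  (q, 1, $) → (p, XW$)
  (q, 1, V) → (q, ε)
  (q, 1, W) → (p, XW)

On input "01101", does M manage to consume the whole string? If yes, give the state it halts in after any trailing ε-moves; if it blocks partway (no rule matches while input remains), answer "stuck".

p

(p, 01101, $) ⊢ (p, 1101, $) ⊢ (q, 101, W$) ⊢ (p, 01, XW$) ⊢ (p, 01, VXW$) ⊢ (q, 1, VXW$) ⊢ (q, ε, XW$) ⊢ (p, ε, WW$)
All input consumed; M is in state p.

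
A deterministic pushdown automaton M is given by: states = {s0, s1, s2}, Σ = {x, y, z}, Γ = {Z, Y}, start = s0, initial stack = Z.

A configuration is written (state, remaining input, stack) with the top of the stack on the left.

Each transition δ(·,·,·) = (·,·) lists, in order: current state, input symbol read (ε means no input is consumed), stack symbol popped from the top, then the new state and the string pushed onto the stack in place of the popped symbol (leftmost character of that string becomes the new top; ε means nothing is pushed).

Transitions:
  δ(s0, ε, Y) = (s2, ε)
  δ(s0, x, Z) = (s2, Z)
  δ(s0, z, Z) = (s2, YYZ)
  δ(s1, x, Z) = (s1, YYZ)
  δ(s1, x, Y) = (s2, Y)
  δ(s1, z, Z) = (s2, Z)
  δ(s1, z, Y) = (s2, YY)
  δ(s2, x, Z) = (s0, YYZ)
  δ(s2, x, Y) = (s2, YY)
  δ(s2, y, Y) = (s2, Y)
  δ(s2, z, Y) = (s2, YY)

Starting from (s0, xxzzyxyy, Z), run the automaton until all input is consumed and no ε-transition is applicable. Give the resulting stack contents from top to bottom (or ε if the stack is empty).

(s0, xxzzyxyy, Z)
  read x, top Z: go to s2, push Z → (s2, xzzyxyy, Z)
  read x, top Z: go to s0, push YYZ → (s0, zzyxyy, YYZ)
  ε-move, top Y: go to s2, push ε → (s2, zzyxyy, YZ)
  read z, top Y: go to s2, push YY → (s2, zyxyy, YYZ)
  read z, top Y: go to s2, push YY → (s2, yxyy, YYYZ)
  read y, top Y: go to s2, push Y → (s2, xyy, YYYZ)
  read x, top Y: go to s2, push YY → (s2, yy, YYYYZ)
  read y, top Y: go to s2, push Y → (s2, y, YYYYZ)
  read y, top Y: go to s2, push Y → (s2, ε, YYYYZ)
All input consumed in state s2 with stack YYYYZ.

YYYYZ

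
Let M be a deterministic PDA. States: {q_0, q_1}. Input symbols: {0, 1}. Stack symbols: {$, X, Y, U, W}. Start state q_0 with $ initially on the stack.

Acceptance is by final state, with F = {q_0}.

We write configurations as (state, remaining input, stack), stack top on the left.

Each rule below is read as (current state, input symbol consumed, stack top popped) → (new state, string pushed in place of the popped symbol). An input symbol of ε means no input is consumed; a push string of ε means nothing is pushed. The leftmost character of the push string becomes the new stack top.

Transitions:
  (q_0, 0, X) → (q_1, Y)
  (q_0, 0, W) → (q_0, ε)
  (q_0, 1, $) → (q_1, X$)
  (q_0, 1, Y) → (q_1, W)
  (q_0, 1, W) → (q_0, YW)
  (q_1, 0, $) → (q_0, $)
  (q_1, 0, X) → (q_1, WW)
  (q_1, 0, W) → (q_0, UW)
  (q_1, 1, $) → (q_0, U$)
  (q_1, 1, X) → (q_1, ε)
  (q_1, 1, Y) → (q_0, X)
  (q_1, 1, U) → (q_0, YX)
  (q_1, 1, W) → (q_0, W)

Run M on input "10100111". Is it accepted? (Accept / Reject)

(q_0, 10100111, $)
  read 1, top $: go to q_1, push X$ → (q_1, 0100111, X$)
  read 0, top X: go to q_1, push WW → (q_1, 100111, WW$)
  read 1, top W: go to q_0, push W → (q_0, 00111, WW$)
  read 0, top W: go to q_0, push ε → (q_0, 0111, W$)
  read 0, top W: go to q_0, push ε → (q_0, 111, $)
  read 1, top $: go to q_1, push X$ → (q_1, 11, X$)
  read 1, top X: go to q_1, push ε → (q_1, 1, $)
  read 1, top $: go to q_0, push U$ → (q_0, ε, U$)
All input consumed; state q_0 ∈ F.

Accept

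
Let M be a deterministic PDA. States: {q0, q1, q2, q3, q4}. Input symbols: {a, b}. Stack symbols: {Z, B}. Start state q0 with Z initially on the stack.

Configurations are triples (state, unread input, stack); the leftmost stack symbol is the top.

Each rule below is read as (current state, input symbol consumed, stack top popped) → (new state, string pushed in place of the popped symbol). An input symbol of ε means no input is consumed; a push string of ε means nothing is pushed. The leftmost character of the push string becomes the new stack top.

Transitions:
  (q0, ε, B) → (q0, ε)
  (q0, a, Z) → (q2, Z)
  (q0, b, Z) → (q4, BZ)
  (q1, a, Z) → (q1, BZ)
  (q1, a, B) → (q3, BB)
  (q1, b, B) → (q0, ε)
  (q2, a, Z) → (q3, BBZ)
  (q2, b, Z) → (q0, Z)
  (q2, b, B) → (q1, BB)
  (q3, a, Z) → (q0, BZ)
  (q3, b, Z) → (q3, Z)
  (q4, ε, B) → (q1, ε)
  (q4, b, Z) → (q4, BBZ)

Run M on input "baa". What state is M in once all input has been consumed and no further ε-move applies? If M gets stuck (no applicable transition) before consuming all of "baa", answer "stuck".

(q0, baa, Z) ⊢ (q4, aa, BZ) ⊢ (q1, aa, Z) ⊢ (q1, a, BZ) ⊢ (q3, ε, BBZ)
All input consumed; M is in state q3.

q3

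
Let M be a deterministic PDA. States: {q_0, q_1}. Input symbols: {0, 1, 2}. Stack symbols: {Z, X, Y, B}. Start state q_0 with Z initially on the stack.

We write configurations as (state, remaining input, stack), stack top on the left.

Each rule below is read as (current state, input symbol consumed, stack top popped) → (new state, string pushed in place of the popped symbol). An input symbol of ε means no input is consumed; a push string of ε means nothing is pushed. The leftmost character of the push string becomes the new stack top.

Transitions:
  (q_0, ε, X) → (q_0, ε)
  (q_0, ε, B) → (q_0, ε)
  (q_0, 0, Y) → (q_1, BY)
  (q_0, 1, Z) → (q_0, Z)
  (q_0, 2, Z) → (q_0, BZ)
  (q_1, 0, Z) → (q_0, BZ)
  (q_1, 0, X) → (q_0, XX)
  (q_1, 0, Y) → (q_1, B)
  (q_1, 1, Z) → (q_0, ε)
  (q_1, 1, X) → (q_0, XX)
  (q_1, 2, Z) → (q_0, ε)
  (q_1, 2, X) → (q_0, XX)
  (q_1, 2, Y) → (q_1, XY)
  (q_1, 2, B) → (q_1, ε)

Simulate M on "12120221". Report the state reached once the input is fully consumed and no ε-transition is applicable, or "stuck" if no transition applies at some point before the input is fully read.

stuck

(q_0, 12120221, Z)
  read 1, top Z: go to q_0, push Z → (q_0, 2120221, Z)
  read 2, top Z: go to q_0, push BZ → (q_0, 120221, BZ)
  ε-move, top B: go to q_0, push ε → (q_0, 120221, Z)
  read 1, top Z: go to q_0, push Z → (q_0, 20221, Z)
  read 2, top Z: go to q_0, push BZ → (q_0, 0221, BZ)
  ε-move, top B: go to q_0, push ε → (q_0, 0221, Z)
No transition for (q_0, 0, top Z); M blocks with input 0221 remaining.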